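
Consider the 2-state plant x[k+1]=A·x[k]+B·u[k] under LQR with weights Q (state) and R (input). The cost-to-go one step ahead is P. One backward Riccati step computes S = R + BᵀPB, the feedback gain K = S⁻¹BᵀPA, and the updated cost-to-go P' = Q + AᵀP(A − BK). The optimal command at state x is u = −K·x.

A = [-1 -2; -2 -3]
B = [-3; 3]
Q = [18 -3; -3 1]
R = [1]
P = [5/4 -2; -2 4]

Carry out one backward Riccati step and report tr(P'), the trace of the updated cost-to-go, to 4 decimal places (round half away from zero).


BᵀP = [-9.7500 18.0000]
S = R + BᵀPB = [1] + [83.2500] = [84.2500]
BᵀPA = [-26.2500 -34.5000]
K = S⁻¹·BᵀPA = [-0.3116 -0.4095]
A−BK = [-1.9347 -3.2285; -1.0653 -1.7715]
AᵀP(A−BK) = [1.0712 1.7507; 1.7507 2.8724]
P' = Q + AᵀP(A−BK) = [19.0712 -1.2493; -1.2493 3.8724]
tr(P') = 22.9436

22.9436


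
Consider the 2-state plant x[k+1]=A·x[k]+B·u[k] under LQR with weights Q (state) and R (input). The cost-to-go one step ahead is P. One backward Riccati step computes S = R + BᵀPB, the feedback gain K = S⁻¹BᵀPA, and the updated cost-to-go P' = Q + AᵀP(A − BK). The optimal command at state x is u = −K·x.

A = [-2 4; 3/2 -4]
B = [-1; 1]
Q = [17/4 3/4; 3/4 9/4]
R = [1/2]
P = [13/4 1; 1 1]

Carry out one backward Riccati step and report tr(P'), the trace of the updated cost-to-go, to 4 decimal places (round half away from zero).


14.9318

BᵀP = [-2.2500 0.0000]
S = R + BᵀPB = [1/2] + [2.2500] = [2.7500]
BᵀPA = [4.5000 -9.0000]
K = S⁻¹·BᵀPA = [1.6364 -3.2727]
A−BK = [-0.3636 0.7273; -0.1364 -0.7273]
AᵀP(A−BK) = [1.8864 -3.2727; -3.2727 6.5455]
P' = Q + AᵀP(A−BK) = [6.1364 -2.5227; -2.5227 8.7955]
tr(P') = 14.9318


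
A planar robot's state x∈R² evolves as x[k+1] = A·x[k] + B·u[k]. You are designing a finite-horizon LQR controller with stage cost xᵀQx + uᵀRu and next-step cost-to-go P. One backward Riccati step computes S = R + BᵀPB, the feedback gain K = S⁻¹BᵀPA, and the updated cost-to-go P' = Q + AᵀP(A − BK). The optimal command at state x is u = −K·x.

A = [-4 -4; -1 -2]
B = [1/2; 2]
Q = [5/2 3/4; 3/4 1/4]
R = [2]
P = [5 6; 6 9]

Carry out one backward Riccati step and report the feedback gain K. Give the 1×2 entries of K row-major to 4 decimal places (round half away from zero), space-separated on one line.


BᵀP = [14.5000 21.0000]
S = R + BᵀPB = [2] + [49.2500] = [51.2500]
BᵀPA = [-79.0000 -100.0000]
K = S⁻¹·BᵀPA = [-1.5415 -1.9512]
A−BK = [-3.2293 -3.0244; 2.0829 1.9024]
AᵀP(A−BK) = [15.2244 15.8537; 15.8537 16.8780]
P' = Q + AᵀP(A−BK) = [17.7244 16.6037; 16.6037 17.1280]
tr(P') = 34.8524

-1.5415 -1.9512


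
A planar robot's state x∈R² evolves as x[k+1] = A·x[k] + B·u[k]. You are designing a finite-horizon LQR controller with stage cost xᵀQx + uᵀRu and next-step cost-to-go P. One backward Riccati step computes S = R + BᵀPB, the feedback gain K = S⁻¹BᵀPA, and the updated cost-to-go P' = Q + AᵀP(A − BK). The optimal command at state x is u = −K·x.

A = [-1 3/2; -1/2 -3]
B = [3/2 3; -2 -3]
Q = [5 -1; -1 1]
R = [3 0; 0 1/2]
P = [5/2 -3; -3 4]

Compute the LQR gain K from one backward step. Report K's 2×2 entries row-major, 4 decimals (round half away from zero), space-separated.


BᵀP = [9.7500 -12.5000; 16.5000 -21.0000]
S = R + BᵀPB = [3 0; 0 1/2] + [39.6250 66.7500; 66.7500 112.5000] = [42.6250 66.7500; 66.7500 113.0000]
BᵀPA = [-3.5000 52.1250; -6.0000 87.7500]
K = S⁻¹·BᵀPA = [0.0138 0.0909; -0.0613 0.7229]
A−BK = [-0.8369 -0.8049; -0.6561 -0.6496]
AᵀP(A−BK) = [0.1808 0.1553; 0.1553 0.4565]
P' = Q + AᵀP(A−BK) = [5.1808 -0.8447; -0.8447 1.4565]
tr(P') = 6.6373

0.0138 0.0909 -0.0613 0.7229


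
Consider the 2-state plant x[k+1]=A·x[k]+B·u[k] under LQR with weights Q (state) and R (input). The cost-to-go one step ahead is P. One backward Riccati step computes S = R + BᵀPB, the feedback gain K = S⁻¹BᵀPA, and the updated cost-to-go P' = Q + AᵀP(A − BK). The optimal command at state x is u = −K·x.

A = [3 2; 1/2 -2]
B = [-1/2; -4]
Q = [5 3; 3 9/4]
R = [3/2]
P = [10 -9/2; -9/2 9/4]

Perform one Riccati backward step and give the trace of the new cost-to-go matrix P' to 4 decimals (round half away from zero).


40.7038

BᵀP = [13.0000 -6.7500]
S = R + BᵀPB = [3/2] + [20.5000] = [22.0000]
BᵀPA = [35.6250 39.5000]
K = S⁻¹·BᵀPA = [1.6193 1.7955]
A−BK = [3.8097 2.8977; 6.9773 5.1818]
AᵀP(A−BK) = [19.3743 16.2869; 16.2869 14.0795]
P' = Q + AᵀP(A−BK) = [24.3743 19.2869; 19.2869 16.3295]
tr(P') = 40.7038


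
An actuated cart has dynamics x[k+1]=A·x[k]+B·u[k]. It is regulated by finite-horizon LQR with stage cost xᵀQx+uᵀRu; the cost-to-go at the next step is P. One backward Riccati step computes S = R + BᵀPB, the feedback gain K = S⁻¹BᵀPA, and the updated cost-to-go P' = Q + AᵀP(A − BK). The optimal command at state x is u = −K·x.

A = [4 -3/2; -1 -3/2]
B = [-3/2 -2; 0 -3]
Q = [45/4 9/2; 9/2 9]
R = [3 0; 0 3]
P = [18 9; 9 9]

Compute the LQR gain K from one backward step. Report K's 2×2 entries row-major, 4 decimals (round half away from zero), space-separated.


BᵀP = [-27.0000 -13.5000; -63.0000 -45.0000]
S = R + BᵀPB = [3 0; 0 3] + [40.5000 94.5000; 94.5000 261.0000] = [43.5000 94.5000; 94.5000 264.0000]
BᵀPA = [-94.5000 60.7500; -207.0000 162.0000]
K = S⁻¹·BᵀPA = [-2.1093 0.2855; -0.0291 0.5115]
A−BK = [0.7780 -0.0489; -1.0872 0.0344]
AᵀP(A−BK) = [19.6573 -2.1529; -2.1529 1.0526]
P' = Q + AᵀP(A−BK) = [30.9073 2.3471; 2.3471 10.0526]
tr(P') = 40.9599

-2.1093 0.2855 -0.0291 0.5115


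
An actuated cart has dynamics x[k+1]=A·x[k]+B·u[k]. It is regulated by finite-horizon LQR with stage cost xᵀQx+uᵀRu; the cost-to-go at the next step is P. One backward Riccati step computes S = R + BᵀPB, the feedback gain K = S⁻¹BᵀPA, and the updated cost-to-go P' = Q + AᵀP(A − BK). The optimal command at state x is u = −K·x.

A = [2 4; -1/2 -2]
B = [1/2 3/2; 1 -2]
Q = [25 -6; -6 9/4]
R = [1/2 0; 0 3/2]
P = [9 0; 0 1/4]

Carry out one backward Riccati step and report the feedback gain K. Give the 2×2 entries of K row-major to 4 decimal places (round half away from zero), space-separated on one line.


1.0824 1.8630 0.9004 1.9058

BᵀP = [4.5000 0.2500; 13.5000 -0.5000]
S = R + BᵀPB = [1/2 0; 0 3/2] + [2.5000 6.2500; 6.2500 21.2500] = [3.0000 6.2500; 6.2500 22.7500]
BᵀPA = [8.8750 17.5000; 27.2500 55.0000]
K = S⁻¹·BᵀPA = [1.0824 1.8630; 0.9004 1.9058]
A−BK = [0.1081 0.2099; 0.2184 -0.0514]
AᵀP(A−BK) = [1.9192 3.7837; 3.7837 7.5803]
P' = Q + AᵀP(A−BK) = [26.9192 -2.2163; -2.2163 9.8303]
tr(P') = 36.7495


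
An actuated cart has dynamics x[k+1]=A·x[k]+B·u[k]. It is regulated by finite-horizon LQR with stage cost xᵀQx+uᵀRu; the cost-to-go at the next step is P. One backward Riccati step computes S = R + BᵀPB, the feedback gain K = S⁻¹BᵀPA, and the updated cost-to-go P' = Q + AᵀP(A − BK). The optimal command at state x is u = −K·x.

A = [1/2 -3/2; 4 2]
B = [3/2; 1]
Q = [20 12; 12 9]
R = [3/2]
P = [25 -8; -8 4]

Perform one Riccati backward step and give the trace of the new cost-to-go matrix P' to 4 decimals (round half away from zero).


83.4570

BᵀP = [29.5000 -8.0000]
S = R + BᵀPB = [3/2] + [36.2500] = [37.7500]
BᵀPA = [-17.2500 -60.2500]
K = S⁻¹·BᵀPA = [-0.4570 -1.5960]
A−BK = [1.1854 0.8940; 4.4570 3.5960]
AᵀP(A−BK) = [30.3675 25.7185; 25.7185 24.0894]
P' = Q + AᵀP(A−BK) = [50.3675 37.7185; 37.7185 33.0894]
tr(P') = 83.4570


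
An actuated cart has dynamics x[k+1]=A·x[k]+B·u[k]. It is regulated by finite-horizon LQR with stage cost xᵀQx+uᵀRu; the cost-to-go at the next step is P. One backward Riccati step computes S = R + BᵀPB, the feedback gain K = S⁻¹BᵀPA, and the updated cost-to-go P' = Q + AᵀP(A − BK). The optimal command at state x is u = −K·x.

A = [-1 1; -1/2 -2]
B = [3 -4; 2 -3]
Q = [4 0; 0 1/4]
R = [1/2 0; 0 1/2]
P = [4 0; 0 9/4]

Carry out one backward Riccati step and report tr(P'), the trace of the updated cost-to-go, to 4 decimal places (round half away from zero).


BᵀP = [12.0000 4.5000; -16.0000 -6.7500]
S = R + BᵀPB = [1/2 0; 0 1/2] + [45.0000 -61.5000; -61.5000 84.2500] = [45.5000 -61.5000; -61.5000 84.7500]
BᵀPA = [-14.2500 3.0000; 19.3750 -2.5000]
K = S⁻¹·BᵀPA = [-0.2183 1.3604; 0.0702 0.9577]
A−BK = [-0.0643 0.7496; 0.1472 -1.8477]
AᵀP(A−BK) = [0.0916 -0.9196; -0.9196 11.3130]
P' = Q + AᵀP(A−BK) = [4.0916 -0.9196; -0.9196 11.5630]
tr(P') = 15.6546

15.6546


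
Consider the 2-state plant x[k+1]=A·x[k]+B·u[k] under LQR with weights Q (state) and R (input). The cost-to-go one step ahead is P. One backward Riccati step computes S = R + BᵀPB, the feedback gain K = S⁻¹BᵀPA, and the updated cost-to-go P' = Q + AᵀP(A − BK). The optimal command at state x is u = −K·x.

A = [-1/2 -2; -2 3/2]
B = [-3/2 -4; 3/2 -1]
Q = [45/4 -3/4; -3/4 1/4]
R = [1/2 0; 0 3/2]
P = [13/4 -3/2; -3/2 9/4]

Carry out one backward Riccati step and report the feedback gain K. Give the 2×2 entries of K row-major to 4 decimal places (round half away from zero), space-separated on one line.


BᵀP = [-7.1250 5.6250; -11.5000 3.7500]
S = R + BᵀPB = [1/2 0; 0 3/2] + [19.1250 22.8750; 22.8750 42.2500] = [19.6250 22.8750; 22.8750 43.7500]
BᵀPA = [-7.6875 22.6875; -1.7500 28.6250]
K = S⁻¹·BᵀPA = [-0.8836 1.0073; 0.4220 0.1276]
A−BK = [-0.1374 0.0214; -0.2526 0.1166]
AᵀP(A−BK) = [0.7583 -0.4080; -0.4080 0.5564]
P' = Q + AᵀP(A−BK) = [12.0083 -1.1580; -1.1580 0.8064]
tr(P') = 12.8147

-0.8836 1.0073 0.4220 0.1276


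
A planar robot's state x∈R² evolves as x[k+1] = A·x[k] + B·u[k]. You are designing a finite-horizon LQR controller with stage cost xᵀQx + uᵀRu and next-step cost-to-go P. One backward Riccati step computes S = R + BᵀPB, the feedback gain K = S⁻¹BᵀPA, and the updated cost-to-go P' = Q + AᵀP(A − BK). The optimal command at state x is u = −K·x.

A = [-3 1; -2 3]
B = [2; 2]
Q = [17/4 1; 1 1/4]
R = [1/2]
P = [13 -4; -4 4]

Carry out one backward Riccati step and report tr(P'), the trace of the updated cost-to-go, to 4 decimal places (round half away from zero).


25.7329

BᵀP = [18.0000 0.0000]
S = R + BᵀPB = [1/2] + [36.0000] = [36.5000]
BᵀPA = [-54.0000 18.0000]
K = S⁻¹·BᵀPA = [-1.4795 0.4932]
A−BK = [-0.0411 0.0137; 0.9589 2.0137]
AᵀP(A−BK) = [5.1096 7.6301; 7.6301 16.1233]
P' = Q + AᵀP(A−BK) = [9.3596 8.6301; 8.6301 16.3733]
tr(P') = 25.7329


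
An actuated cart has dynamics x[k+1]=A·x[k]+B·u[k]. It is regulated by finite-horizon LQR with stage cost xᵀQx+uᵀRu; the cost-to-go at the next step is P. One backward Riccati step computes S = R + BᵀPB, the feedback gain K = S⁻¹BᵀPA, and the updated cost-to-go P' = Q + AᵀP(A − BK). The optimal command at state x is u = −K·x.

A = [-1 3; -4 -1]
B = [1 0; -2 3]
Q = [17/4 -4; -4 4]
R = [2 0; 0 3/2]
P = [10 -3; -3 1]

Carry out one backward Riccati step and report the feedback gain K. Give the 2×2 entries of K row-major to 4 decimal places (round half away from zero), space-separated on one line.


BᵀP = [16.0000 -5.0000; -9.0000 3.0000]
S = R + BᵀPB = [2 0; 0 3/2] + [26.0000 -15.0000; -15.0000 9.0000] = [28.0000 -15.0000; -15.0000 10.5000]
BᵀPA = [4.0000 53.0000; -3.0000 -30.0000]
K = S⁻¹·BᵀPA = [-0.0435 1.5435; -0.3478 -0.6522]
A−BK = [-0.9565 1.4565; -3.0435 4.0435]
AᵀP(A−BK) = [1.1304 -1.1304; -1.1304 7.6304]
P' = Q + AᵀP(A−BK) = [5.3804 -5.1304; -5.1304 11.6304]
tr(P') = 17.0109

-0.0435 1.5435 -0.3478 -0.6522


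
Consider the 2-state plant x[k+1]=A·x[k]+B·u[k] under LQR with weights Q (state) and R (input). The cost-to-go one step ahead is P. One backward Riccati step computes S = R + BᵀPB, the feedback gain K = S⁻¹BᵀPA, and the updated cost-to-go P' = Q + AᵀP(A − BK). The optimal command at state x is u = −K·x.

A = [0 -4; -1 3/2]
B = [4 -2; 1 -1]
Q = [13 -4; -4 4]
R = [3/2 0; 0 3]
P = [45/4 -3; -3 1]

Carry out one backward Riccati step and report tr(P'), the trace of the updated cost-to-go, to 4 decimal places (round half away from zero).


BᵀP = [42.0000 -11.0000; -19.5000 5.0000]
S = R + BᵀPB = [3/2 0; 0 3] + [157.0000 -73.0000; -73.0000 34.0000] = [158.5000 -73.0000; -73.0000 37.0000]
BᵀPA = [11.0000 -184.5000; -5.0000 85.5000]
K = S⁻¹·BᵀPA = [0.0784 -1.0924; 0.0196 0.1555]
A−BK = [-0.2745 0.6807; -1.0588 2.7479]
AᵀP(A−BK) = [0.2353 -0.7059; -0.7059 3.4034]
P' = Q + AᵀP(A−BK) = [13.2353 -4.7059; -4.7059 7.4034]
tr(P') = 20.6387

20.6387


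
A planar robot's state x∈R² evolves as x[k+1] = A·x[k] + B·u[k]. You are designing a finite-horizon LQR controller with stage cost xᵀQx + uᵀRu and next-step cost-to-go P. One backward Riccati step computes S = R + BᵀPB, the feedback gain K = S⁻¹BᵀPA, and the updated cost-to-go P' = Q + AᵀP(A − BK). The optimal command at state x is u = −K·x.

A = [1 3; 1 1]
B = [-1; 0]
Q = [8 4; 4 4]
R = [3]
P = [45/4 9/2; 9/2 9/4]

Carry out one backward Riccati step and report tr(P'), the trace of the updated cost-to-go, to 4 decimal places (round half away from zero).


44.9211

BᵀP = [-11.2500 -4.5000]
S = R + BᵀPB = [3] + [11.2500] = [14.2500]
BᵀPA = [-15.7500 -38.2500]
K = S⁻¹·BᵀPA = [-1.1053 -2.6842]
A−BK = [-0.1053 0.3158; 1.0000 1.0000]
AᵀP(A−BK) = [5.0921 11.7237; 11.7237 27.8289]
P' = Q + AᵀP(A−BK) = [13.0921 15.7237; 15.7237 31.8289]
tr(P') = 44.9211


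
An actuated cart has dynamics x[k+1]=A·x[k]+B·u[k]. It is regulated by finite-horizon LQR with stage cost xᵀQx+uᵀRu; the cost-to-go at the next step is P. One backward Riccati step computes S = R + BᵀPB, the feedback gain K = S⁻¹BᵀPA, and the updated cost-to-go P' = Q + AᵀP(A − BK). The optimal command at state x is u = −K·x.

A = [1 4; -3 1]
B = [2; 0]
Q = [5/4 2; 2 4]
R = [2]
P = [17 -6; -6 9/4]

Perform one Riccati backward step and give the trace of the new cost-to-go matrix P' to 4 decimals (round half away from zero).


BᵀP = [34.0000 -12.0000]
S = R + BᵀPB = [2] + [68.0000] = [70.0000]
BᵀPA = [70.0000 124.0000]
K = S⁻¹·BᵀPA = [1.0000 1.7714]
A−BK = [-1.0000 0.4571; -3.0000 1.0000]
AᵀP(A−BK) = [3.2500 3.2500; 3.2500 6.5929]
P' = Q + AᵀP(A−BK) = [4.5000 5.2500; 5.2500 10.5929]
tr(P') = 15.0929

15.0929


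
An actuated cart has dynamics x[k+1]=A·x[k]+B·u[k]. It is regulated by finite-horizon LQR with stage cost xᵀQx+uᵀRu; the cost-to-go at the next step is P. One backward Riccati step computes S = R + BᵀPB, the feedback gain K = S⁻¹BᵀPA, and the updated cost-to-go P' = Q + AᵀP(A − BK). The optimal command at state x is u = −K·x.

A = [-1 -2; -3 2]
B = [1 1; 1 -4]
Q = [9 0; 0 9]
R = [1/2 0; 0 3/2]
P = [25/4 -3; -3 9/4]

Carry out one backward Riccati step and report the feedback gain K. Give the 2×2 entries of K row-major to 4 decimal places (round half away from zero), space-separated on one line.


-1.0883 -0.9981 0.3624 -0.8009

BᵀP = [3.2500 -0.7500; 18.2500 -12.0000]
S = R + BᵀPB = [1/2 0; 0 3/2] + [2.5000 6.2500; 6.2500 66.2500] = [3.0000 6.2500; 6.2500 67.7500]
BᵀPA = [-1.0000 -8.0000; 17.7500 -60.5000]
K = S⁻¹·BᵀPA = [-1.0883 -0.9981; 0.3624 -0.8009]
A−BK = [-0.2741 -0.2010; -0.4621 -0.2056]
AᵀP(A−BK) = [0.9793 0.2181; 0.2181 1.5600]
P' = Q + AᵀP(A−BK) = [9.9793 0.2181; 0.2181 10.5600]
tr(P') = 20.5392


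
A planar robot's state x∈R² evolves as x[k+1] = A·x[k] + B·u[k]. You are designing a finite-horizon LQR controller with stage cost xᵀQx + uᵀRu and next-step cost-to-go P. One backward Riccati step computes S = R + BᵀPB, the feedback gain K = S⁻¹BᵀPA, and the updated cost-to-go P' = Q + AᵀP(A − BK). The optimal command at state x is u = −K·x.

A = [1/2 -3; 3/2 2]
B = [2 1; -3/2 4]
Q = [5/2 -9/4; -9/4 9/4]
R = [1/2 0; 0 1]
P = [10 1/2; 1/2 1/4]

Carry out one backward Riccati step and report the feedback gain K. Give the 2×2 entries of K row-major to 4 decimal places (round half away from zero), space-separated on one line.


BᵀP = [19.2500 0.6250; 12.0000 1.5000]
S = R + BᵀPB = [1/2 0; 0 1] + [37.5625 21.7500; 21.7500 18.0000] = [38.0625 21.7500; 21.7500 19.0000]
BᵀPA = [10.5625 -56.5000; 8.2500 -33.0000]
K = S⁻¹·BᵀPA = [0.0850 -1.4223; 0.3370 -0.1087]
A−BK = [-0.0069 -0.0467; 0.2796 0.3013]
AᵀP(A−BK) = [0.1352 -0.0803; -0.0803 1.0537]
P' = Q + AᵀP(A−BK) = [2.6352 -2.3303; -2.3303 3.3037]
tr(P') = 5.9390

0.0850 -1.4223 0.3370 -0.1087


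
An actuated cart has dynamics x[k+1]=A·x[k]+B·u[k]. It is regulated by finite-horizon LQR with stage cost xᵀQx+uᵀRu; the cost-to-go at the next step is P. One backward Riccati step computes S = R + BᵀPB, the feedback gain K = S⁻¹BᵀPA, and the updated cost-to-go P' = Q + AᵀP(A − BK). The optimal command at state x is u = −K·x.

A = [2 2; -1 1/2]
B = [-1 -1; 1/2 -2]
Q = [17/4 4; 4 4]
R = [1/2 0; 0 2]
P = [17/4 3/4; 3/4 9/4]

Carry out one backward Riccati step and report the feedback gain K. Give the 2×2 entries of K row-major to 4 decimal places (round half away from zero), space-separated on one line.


-1.7517 -1.2772 -0.0425 -0.5553

BᵀP = [-3.8750 0.3750; -5.7500 -5.2500]
S = R + BᵀPB = [1/2 0; 0 2] + [4.0625 3.1250; 3.1250 16.2500] = [4.5625 3.1250; 3.1250 18.2500]
BᵀPA = [-8.1250 -7.5625; -6.2500 -14.1250]
K = S⁻¹·BᵀPA = [-1.7517 -1.2772; -0.0425 -0.5553]
A−BK = [0.2058 0.1675; -0.2092 0.0281]
AᵀP(A−BK) = [1.7517 1.2772; 1.2772 1.5604]
P' = Q + AᵀP(A−BK) = [6.0017 5.2772; 5.2772 5.5604]
tr(P') = 11.5621


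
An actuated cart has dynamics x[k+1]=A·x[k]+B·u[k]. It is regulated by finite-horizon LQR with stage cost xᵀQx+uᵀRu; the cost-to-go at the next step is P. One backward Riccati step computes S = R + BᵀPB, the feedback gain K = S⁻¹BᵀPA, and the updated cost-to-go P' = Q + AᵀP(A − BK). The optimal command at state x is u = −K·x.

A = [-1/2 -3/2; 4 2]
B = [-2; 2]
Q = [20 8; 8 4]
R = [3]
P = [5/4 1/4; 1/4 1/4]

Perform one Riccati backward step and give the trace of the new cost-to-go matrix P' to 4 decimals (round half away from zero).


28.1964

BᵀP = [-2.0000 0.0000]
S = R + BᵀPB = [3] + [4.0000] = [7.0000]
BᵀPA = [1.0000 3.0000]
K = S⁻¹·BᵀPA = [0.1429 0.4286]
A−BK = [-0.2143 -0.6429; 3.7143 1.1429]
AᵀP(A−BK) = [3.1696 0.7589; 0.7589 1.0268]
P' = Q + AᵀP(A−BK) = [23.1696 8.7589; 8.7589 5.0268]
tr(P') = 28.1964


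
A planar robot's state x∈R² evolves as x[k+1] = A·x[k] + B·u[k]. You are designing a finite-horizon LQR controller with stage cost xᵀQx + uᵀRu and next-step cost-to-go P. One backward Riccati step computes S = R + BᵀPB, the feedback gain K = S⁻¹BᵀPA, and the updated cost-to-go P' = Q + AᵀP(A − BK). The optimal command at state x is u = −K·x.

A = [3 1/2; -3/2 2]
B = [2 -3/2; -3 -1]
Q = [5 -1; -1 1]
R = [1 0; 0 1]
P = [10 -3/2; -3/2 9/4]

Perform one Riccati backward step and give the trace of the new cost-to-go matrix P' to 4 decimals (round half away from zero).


8.2442

BᵀP = [24.5000 -9.7500; -13.5000 0.0000]
S = R + BᵀPB = [1 0; 0 1] + [78.2500 -27.0000; -27.0000 20.2500] = [79.2500 -27.0000; -27.0000 21.2500]
BᵀPA = [88.1250 -7.2500; -40.5000 -6.7500]
K = S⁻¹·BᵀPA = [0.8158 -0.3521; -0.8693 -0.7651]
A−BK = [0.0644 0.0567; 0.0781 0.1785]
AᵀP(A−BK) = [1.4614 0.4218; 0.4218 0.7828]
P' = Q + AᵀP(A−BK) = [6.4614 -0.5782; -0.5782 1.7828]
tr(P') = 8.2442


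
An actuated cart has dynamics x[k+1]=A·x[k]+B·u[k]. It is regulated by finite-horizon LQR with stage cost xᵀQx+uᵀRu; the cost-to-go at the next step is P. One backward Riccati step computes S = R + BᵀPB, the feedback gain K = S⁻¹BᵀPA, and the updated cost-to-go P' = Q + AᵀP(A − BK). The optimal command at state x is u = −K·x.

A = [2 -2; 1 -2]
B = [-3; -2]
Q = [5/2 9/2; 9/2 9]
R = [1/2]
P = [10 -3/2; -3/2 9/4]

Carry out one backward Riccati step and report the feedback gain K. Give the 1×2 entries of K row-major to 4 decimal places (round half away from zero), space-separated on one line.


BᵀP = [-27.0000 0.0000]
S = R + BᵀPB = [1/2] + [81.0000] = [81.5000]
BᵀPA = [-54.0000 54.0000]
K = S⁻¹·BᵀPA = [-0.6626 0.6626]
A−BK = [0.0123 -0.0123; -0.3252 -0.6748]
AᵀP(A−BK) = [0.4709 0.2791; 0.2791 1.2209]
P' = Q + AᵀP(A−BK) = [2.9709 4.7791; 4.7791 10.2209]
tr(P') = 13.1917

-0.6626 0.6626


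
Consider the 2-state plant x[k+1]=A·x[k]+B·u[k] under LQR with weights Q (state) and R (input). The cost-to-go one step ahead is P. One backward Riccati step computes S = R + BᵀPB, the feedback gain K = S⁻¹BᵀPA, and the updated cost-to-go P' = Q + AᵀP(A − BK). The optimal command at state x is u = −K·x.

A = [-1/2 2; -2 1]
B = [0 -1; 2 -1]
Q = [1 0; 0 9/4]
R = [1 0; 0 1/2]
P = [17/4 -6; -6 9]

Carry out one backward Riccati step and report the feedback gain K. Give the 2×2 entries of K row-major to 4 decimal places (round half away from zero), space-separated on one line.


-0.7565 -0.2609 0.3348 -0.6087

BᵀP = [-12.0000 18.0000; 1.7500 -3.0000]
S = R + BᵀPB = [1 0; 0 1/2] + [36.0000 -6.0000; -6.0000 1.2500] = [37.0000 -6.0000; -6.0000 1.7500]
BᵀPA = [-30.0000 -6.0000; 5.1250 0.5000]
K = S⁻¹·BᵀPA = [-0.7565 -0.2609; 0.3348 -0.6087]
A−BK = [-0.1652 1.3913; -0.1522 0.9130]
AᵀP(A−BK) = [0.6511 0.0435; 0.0435 0.7391]
P' = Q + AᵀP(A−BK) = [1.6511 0.0435; 0.0435 2.9891]
tr(P') = 4.6402


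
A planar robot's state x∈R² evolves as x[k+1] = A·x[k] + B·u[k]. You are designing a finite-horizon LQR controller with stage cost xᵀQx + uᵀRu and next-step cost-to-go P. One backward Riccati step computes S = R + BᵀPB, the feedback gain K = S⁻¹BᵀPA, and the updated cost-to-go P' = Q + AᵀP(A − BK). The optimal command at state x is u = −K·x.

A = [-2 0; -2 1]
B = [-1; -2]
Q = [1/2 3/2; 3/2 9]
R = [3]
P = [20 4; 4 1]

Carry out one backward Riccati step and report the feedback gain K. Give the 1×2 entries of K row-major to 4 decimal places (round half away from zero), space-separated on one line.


BᵀP = [-28.0000 -6.0000]
S = R + BᵀPB = [3] + [40.0000] = [43.0000]
BᵀPA = [68.0000 -6.0000]
K = S⁻¹·BᵀPA = [1.5814 -0.1395]
A−BK = [-0.4186 -0.1395; 1.1628 0.7209]
AᵀP(A−BK) = [8.4651 -0.5116; -0.5116 0.1628]
P' = Q + AᵀP(A−BK) = [8.9651 0.9884; 0.9884 9.1628]
tr(P') = 18.1279

1.5814 -0.1395


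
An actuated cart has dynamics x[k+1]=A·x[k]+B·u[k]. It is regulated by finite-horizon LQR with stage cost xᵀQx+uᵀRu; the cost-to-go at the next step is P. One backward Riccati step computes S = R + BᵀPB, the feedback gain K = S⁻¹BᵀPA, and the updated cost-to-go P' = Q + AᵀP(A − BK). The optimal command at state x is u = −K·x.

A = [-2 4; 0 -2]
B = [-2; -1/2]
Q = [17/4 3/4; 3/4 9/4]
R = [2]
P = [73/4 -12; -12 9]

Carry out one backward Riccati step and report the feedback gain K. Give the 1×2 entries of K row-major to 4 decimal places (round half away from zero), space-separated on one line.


1.1455 -3.0235

BᵀP = [-30.5000 19.5000]
S = R + BᵀPB = [2] + [51.2500] = [53.2500]
BᵀPA = [61.0000 -161.0000]
K = S⁻¹·BᵀPA = [1.1455 -3.0235]
A−BK = [0.2911 -2.0469; 0.5728 -3.5117]
AᵀP(A−BK) = [3.1221 -9.5681; -9.5681 33.2207]
P' = Q + AᵀP(A−BK) = [7.3721 -8.8181; -8.8181 35.4707]
tr(P') = 42.8427


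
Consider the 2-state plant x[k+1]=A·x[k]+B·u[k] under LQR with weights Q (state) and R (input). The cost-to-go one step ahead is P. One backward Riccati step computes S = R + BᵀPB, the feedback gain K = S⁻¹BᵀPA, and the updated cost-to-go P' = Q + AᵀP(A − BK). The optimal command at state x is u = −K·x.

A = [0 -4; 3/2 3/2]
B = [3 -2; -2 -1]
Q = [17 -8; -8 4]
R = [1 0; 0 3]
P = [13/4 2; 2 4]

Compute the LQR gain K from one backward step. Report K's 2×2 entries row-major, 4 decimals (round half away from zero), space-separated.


-0.3717 -0.9742 -0.5547 0.4552

BᵀP = [5.7500 -2.0000; -8.5000 -8.0000]
S = R + BᵀPB = [1 0; 0 3] + [21.2500 -9.5000; -9.5000 25.0000] = [22.2500 -9.5000; -9.5000 28.0000]
BᵀPA = [-3.0000 -26.0000; -12.0000 22.0000]
K = S⁻¹·BᵀPA = [-0.3717 -0.9742; -0.5547 0.4552]
A−BK = [0.0056 -0.1671; 0.2020 0.0068]
AᵀP(A−BK) = [1.2290 -0.4603; -0.4603 1.6570]
P' = Q + AᵀP(A−BK) = [18.2290 -8.4603; -8.4603 5.6570]
tr(P') = 23.8860


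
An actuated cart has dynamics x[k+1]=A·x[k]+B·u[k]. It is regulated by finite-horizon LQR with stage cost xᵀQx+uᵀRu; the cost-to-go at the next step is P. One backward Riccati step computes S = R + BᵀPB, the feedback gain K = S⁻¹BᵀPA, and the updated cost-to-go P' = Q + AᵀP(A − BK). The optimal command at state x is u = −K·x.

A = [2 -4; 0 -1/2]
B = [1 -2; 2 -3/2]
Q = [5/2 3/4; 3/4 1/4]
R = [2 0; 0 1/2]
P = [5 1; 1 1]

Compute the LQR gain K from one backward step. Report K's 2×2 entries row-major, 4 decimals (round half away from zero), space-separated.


BᵀP = [7.0000 3.0000; -11.5000 -3.5000]
S = R + BᵀPB = [2 0; 0 1/2] + [13.0000 -18.5000; -18.5000 28.2500] = [15.0000 -18.5000; -18.5000 28.7500]
BᵀPA = [14.0000 -29.5000; -23.0000 47.7500]
K = S⁻¹·BᵀPA = [-0.2584 0.3961; -0.9663 1.9157]
A−BK = [0.3258 -0.5646; -0.9326 1.5815]
AᵀP(A−BK) = [1.3933 -2.4831; -2.4831 4.4579]
P' = Q + AᵀP(A−BK) = [3.8933 -1.7331; -1.7331 4.7079]
tr(P') = 8.6011

-0.2584 0.3961 -0.9663 1.9157


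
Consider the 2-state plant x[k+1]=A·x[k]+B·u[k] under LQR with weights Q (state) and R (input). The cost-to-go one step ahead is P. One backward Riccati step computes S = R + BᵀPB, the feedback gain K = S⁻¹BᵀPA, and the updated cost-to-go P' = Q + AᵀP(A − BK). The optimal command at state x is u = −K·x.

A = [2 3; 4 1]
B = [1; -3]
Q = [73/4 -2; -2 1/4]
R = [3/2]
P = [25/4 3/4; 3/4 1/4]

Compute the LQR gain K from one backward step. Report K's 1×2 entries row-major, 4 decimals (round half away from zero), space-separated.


BᵀP = [4.0000 0.0000]
S = R + BᵀPB = [3/2] + [4.0000] = [5.5000]
BᵀPA = [8.0000 12.0000]
K = S⁻¹·BᵀPA = [1.4545 2.1818]
A−BK = [0.5455 0.8182; 8.3636 7.5455]
AᵀP(A−BK) = [29.3636 31.5455; 31.5455 34.8182]
P' = Q + AᵀP(A−BK) = [47.6136 29.5455; 29.5455 35.0682]
tr(P') = 82.6818

1.4545 2.1818


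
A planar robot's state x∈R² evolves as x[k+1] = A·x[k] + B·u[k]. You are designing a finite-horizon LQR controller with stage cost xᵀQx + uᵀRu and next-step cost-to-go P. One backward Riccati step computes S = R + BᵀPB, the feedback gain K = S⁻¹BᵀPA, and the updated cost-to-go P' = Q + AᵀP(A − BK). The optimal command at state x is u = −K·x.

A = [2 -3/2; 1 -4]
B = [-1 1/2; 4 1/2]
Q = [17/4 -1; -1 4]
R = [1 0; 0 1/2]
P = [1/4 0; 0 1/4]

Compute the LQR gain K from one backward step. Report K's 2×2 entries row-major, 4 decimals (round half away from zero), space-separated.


0.0547 -0.6393 0.5672 -0.7164

BᵀP = [-0.2500 1.0000; 0.1250 0.1250]
S = R + BᵀPB = [1 0; 0 1/2] + [4.2500 0.3750; 0.3750 0.1250] = [5.2500 0.3750; 0.3750 0.6250]
BᵀPA = [0.5000 -3.6250; 0.3750 -0.6875]
K = S⁻¹·BᵀPA = [0.0547 -0.6393; 0.5672 -0.7164]
A−BK = [1.7711 -1.7811; 0.4975 -1.0846]
AᵀP(A−BK) = [1.0100 -1.1617; -1.1617 1.7525]
P' = Q + AᵀP(A−BK) = [5.2600 -2.1617; -2.1617 5.7525]
tr(P') = 11.0124


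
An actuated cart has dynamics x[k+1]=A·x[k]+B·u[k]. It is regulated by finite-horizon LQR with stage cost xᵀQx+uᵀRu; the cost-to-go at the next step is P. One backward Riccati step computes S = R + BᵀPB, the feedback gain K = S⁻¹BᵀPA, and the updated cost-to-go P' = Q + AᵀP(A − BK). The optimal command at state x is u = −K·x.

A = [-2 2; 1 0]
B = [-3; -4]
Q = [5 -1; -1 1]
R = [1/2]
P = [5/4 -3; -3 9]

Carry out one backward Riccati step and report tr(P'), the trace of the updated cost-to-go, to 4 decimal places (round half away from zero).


BᵀP = [8.2500 -27.0000]
S = R + BᵀPB = [1/2] + [83.2500] = [83.7500]
BᵀPA = [-43.5000 16.5000]
K = S⁻¹·BᵀPA = [-0.5194 0.1970]
A−BK = [-3.5582 2.5910; -1.0776 0.7881]
AᵀP(A−BK) = [3.4060 -2.4299; -2.4299 1.7493]
P' = Q + AᵀP(A−BK) = [8.4060 -3.4299; -3.4299 2.7493]
tr(P') = 11.1552

11.1552


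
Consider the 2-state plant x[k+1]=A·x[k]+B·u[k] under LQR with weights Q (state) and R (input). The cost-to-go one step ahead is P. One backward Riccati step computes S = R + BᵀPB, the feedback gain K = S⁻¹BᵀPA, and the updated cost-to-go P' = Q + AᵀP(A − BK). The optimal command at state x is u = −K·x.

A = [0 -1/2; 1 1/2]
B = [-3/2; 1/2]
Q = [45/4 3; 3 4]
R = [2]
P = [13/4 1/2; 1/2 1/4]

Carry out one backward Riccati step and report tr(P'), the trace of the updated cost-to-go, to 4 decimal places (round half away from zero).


BᵀP = [-4.6250 -0.6250]
S = R + BᵀPB = [2] + [6.6250] = [8.6250]
BᵀPA = [-0.6250 2.0000]
K = S⁻¹·BᵀPA = [-0.0725 0.2319]
A−BK = [-0.1087 -0.1522; 1.0362 0.3841]
AᵀP(A−BK) = [0.2047 0.0199; 0.0199 0.1612]
P' = Q + AᵀP(A−BK) = [11.4547 3.0199; 3.0199 4.1612]
tr(P') = 15.6159

15.6159


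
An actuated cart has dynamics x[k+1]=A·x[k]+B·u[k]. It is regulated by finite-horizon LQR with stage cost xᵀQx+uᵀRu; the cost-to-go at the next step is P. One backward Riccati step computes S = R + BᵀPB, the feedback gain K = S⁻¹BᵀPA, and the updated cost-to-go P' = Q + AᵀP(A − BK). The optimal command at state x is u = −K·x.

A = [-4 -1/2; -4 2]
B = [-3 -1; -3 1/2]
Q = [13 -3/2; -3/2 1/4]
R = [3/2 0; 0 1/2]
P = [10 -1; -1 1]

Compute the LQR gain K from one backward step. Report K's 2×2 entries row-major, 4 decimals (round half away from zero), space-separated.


BᵀP = [-27.0000 0.0000; -10.5000 1.5000]
S = R + BᵀPB = [3/2 0; 0 1/2] + [81.0000 27.0000; 27.0000 11.2500] = [82.5000 27.0000; 27.0000 11.7500]
BᵀPA = [108.0000 13.5000; 36.0000 8.2500]
K = S⁻¹·BᵀPA = [1.2356 -0.2668; 0.2246 1.3151]
A−BK = [-0.0686 0.0148; -0.4056 0.5421]
AᵀP(A−BK) = [2.4711 -0.5335; -0.5335 1.2516]
P' = Q + AᵀP(A−BK) = [15.4711 -2.0335; -2.0335 1.5016]
tr(P') = 16.9727

1.2356 -0.2668 0.2246 1.3151


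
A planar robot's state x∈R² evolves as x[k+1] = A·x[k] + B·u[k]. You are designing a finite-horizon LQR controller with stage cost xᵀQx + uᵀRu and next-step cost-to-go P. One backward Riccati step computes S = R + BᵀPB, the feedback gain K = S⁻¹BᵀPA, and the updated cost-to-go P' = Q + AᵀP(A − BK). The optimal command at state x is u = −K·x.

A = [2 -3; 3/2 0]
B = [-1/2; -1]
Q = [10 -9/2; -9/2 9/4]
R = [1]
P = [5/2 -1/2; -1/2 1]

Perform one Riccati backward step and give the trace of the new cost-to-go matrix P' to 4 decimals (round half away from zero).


38.3750

BᵀP = [-0.7500 -0.7500]
S = R + BᵀPB = [1] + [1.1250] = [2.1250]
BᵀPA = [-2.6250 2.2500]
K = S⁻¹·BᵀPA = [-1.2353 1.0588]
A−BK = [1.3824 -2.4706; 0.2647 1.0588]
AᵀP(A−BK) = [6.0074 -9.9706; -9.9706 20.1176]
P' = Q + AᵀP(A−BK) = [16.0074 -14.4706; -14.4706 22.3676]
tr(P') = 38.3750


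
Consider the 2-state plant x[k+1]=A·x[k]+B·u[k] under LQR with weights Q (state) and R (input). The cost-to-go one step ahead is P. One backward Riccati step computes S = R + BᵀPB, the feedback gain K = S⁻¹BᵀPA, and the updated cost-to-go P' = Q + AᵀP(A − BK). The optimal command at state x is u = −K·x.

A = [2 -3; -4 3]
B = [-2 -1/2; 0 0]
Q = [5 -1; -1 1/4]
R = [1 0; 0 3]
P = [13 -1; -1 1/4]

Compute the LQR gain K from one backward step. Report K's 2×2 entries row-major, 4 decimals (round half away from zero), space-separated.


-1.1094 1.5532 -0.0924 0.1294

BᵀP = [-26.0000 2.0000; -6.5000 0.5000]
S = R + BᵀPB = [1 0; 0 3] + [52.0000 13.0000; 13.0000 3.2500] = [53.0000 13.0000; 13.0000 6.2500]
BᵀPA = [-60.0000 84.0000; -15.0000 21.0000]
K = S⁻¹·BᵀPA = [-1.1094 1.5532; -0.0924 0.1294]
A−BK = [-0.2650 0.1710; -4.0000 3.0000]
AᵀP(A−BK) = [4.0493 -3.8690; -3.8690 4.0666]
P' = Q + AᵀP(A−BK) = [9.0493 -4.8690; -4.8690 4.3166]
tr(P') = 13.3659


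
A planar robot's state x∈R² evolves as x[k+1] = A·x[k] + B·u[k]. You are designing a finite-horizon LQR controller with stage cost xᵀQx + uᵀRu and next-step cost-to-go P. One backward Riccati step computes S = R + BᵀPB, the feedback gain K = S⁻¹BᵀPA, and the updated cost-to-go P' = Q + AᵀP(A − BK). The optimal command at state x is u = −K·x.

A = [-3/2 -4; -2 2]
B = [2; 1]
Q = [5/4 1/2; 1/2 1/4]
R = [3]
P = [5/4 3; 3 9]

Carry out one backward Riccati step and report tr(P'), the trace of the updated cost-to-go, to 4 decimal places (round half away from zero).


13.6552

BᵀP = [5.5000 15.0000]
S = R + BᵀPB = [3] + [26.0000] = [29.0000]
BᵀPA = [-38.2500 8.0000]
K = S⁻¹·BᵀPA = [-1.3190 0.2759]
A−BK = [1.1379 -4.5517; -0.6810 1.7241]
AᵀP(A−BK) = [6.3621 -2.9483; -2.9483 5.7931]
P' = Q + AᵀP(A−BK) = [7.6121 -2.4483; -2.4483 6.0431]
tr(P') = 13.6552


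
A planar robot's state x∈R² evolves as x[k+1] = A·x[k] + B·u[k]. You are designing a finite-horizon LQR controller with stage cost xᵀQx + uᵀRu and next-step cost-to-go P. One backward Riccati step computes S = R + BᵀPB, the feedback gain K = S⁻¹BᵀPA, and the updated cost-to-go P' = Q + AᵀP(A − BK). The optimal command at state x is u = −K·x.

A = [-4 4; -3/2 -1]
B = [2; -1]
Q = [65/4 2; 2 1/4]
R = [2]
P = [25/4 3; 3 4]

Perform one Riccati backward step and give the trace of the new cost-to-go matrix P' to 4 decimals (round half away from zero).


84.8158

BᵀP = [9.5000 2.0000]
S = R + BᵀPB = [2] + [17.0000] = [19.0000]
BᵀPA = [-41.0000 36.0000]
K = S⁻¹·BᵀPA = [-2.1579 1.8947]
A−BK = [0.3158 0.2105; -3.6579 0.8947]
AᵀP(A−BK) = [56.5263 -22.3158; -22.3158 11.7895]
P' = Q + AᵀP(A−BK) = [72.7763 -20.3158; -20.3158 12.0395]
tr(P') = 84.8158


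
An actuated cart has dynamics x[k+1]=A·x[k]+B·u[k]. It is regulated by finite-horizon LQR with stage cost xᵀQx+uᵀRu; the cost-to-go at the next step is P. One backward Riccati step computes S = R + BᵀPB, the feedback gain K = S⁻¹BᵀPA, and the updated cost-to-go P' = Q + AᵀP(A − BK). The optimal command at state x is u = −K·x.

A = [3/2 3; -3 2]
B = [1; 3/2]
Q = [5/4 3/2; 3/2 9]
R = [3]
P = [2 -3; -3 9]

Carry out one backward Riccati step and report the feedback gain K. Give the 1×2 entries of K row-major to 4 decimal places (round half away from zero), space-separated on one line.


BᵀP = [-2.5000 10.5000]
S = R + BᵀPB = [3] + [13.2500] = [16.2500]
BᵀPA = [-35.2500 13.5000]
K = S⁻¹·BᵀPA = [-2.1692 0.8308]
A−BK = [3.6692 2.1692; 0.2538 0.7538]
AᵀP(A−BK) = [36.0346 2.2846; 2.2846 6.7846]
P' = Q + AᵀP(A−BK) = [37.2846 3.7846; 3.7846 15.7846]
tr(P') = 53.0692

-2.1692 0.8308


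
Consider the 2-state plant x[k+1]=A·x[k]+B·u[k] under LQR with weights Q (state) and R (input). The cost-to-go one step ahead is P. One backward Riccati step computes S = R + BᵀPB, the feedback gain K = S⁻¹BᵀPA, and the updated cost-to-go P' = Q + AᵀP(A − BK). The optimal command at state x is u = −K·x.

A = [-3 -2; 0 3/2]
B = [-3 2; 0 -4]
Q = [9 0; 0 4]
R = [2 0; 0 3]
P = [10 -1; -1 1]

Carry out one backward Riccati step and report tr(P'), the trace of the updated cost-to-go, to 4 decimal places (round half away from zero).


BᵀP = [-30.0000 3.0000; 24.0000 -6.0000]
S = R + BᵀPB = [2 0; 0 3] + [90.0000 -72.0000; -72.0000 72.0000] = [92.0000 -72.0000; -72.0000 75.0000]
BᵀPA = [90.0000 64.5000; -72.0000 -57.0000]
K = S⁻¹·BᵀPA = [0.9126 0.4274; -0.0839 -0.3497]
A−BK = [-0.0944 -0.0184; -0.3357 0.1014]
AᵀP(A−BK) = [1.8252 0.8549; 0.8549 0.7496]
P' = Q + AᵀP(A−BK) = [10.8252 0.8549; 0.8549 4.7496]
tr(P') = 15.5747

15.5747


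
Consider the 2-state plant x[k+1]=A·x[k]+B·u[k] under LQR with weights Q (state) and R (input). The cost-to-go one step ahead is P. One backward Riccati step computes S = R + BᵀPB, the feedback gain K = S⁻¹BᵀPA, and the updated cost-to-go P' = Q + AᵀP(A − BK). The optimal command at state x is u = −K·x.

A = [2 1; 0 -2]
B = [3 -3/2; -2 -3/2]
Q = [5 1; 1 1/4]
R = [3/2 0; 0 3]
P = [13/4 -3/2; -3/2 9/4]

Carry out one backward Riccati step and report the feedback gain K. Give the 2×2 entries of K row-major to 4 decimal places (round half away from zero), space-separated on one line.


0.4082 0.5641 -0.3425 0.3244

BᵀP = [12.7500 -9.0000; -2.6250 -1.1250]
S = R + BᵀPB = [3/2 0; 0 3] + [56.2500 -5.6250; -5.6250 5.6250] = [57.7500 -5.6250; -5.6250 8.6250]
BᵀPA = [25.5000 30.7500; -5.2500 -0.3750]
K = S⁻¹·BᵀPA = [0.4082 0.5641; -0.3425 0.3244]
A−BK = [0.2617 -0.2056; 0.3027 -0.3853]
AᵀP(A−BK) = [0.7929 -0.1806; -0.1806 1.0267]
P' = Q + AᵀP(A−BK) = [5.7929 0.8194; 0.8194 1.2767]
tr(P') = 7.0696


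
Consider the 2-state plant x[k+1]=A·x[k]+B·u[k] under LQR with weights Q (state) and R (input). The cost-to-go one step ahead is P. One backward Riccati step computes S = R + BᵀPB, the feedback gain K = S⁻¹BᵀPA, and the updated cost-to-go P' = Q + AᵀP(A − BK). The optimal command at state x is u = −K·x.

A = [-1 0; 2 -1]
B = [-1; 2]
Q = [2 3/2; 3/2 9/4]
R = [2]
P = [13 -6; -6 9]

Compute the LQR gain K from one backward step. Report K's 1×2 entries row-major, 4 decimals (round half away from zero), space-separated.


0.9733 -0.3200

BᵀP = [-25.0000 24.0000]
S = R + BᵀPB = [2] + [73.0000] = [75.0000]
BᵀPA = [73.0000 -24.0000]
K = S⁻¹·BᵀPA = [0.9733 -0.3200]
A−BK = [-0.0267 -0.3200; 0.0533 -0.3600]
AᵀP(A−BK) = [1.9467 -0.6400; -0.6400 1.3200]
P' = Q + AᵀP(A−BK) = [3.9467 0.8600; 0.8600 3.5700]
tr(P') = 7.5167


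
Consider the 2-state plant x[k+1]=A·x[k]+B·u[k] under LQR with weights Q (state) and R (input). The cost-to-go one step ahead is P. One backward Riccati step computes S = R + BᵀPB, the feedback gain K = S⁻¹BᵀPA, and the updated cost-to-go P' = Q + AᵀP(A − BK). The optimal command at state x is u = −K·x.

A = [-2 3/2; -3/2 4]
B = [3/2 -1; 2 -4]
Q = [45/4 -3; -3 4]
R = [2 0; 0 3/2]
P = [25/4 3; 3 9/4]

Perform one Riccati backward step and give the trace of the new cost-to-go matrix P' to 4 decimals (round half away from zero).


BᵀP = [15.3750 9.0000; -18.2500 -12.0000]
S = R + BᵀPB = [2 0; 0 3/2] + [41.0625 -51.3750; -51.3750 66.2500] = [43.0625 -51.3750; -51.3750 67.7500]
BᵀPA = [-44.2500 59.0625; 54.5000 -75.3750]
K = S⁻¹·BᵀPA = [-0.7120 0.4642; 0.2645 -0.7605]
A−BK = [-0.6675 0.0432; 0.9821 0.0294]
AᵀP(A−BK) = [2.1404 -1.0096; -1.0096 1.3198]
P' = Q + AᵀP(A−BK) = [13.3904 -4.0096; -4.0096 5.3198]
tr(P') = 18.7102

18.7102


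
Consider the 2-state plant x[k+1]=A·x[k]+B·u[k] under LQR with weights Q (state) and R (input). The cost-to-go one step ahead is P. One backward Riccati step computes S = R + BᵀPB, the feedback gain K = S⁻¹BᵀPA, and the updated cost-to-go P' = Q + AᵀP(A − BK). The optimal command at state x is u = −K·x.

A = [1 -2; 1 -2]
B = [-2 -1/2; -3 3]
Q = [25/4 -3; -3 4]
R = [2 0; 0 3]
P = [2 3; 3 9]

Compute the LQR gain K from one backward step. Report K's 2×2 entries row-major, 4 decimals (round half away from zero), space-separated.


BᵀP = [-13.0000 -33.0000; 8.0000 25.5000]
S = R + BᵀPB = [2 0; 0 3] + [125.0000 -92.5000; -92.5000 72.5000] = [127.0000 -92.5000; -92.5000 75.5000]
BᵀPA = [-46.0000 92.0000; 33.5000 -67.0000]
K = S⁻¹·BᵀPA = [-0.3626 0.7251; -0.0005 0.0010]
A−BK = [0.2746 -0.5493; -0.0862 0.1724]
AᵀP(A−BK) = [0.3386 -0.6772; -0.6772 1.3543]
P' = Q + AᵀP(A−BK) = [6.5886 -3.6772; -3.6772 5.3543]
tr(P') = 11.9429

-0.3626 0.7251 -0.0005 0.0010


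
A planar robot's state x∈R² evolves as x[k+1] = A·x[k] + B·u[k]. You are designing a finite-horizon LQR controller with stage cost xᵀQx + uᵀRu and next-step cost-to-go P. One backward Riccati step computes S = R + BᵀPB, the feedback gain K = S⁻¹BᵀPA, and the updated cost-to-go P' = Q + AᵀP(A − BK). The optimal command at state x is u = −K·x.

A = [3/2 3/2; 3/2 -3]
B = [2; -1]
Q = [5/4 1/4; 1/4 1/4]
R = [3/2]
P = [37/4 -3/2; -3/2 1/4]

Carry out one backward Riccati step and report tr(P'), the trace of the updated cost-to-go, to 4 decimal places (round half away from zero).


BᵀP = [20.0000 -3.2500]
S = R + BᵀPB = [3/2] + [43.2500] = [44.7500]
BᵀPA = [25.1250 39.7500]
K = S⁻¹·BᵀPA = [0.5615 0.8883]
A−BK = [0.3771 -0.2765; 2.0615 -2.1117]
AᵀP(A−BK) = [0.5185 0.7448; 0.7448 1.2538]
P' = Q + AᵀP(A−BK) = [1.7685 0.9948; 0.9948 1.5038]
tr(P') = 3.2723

3.2723
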